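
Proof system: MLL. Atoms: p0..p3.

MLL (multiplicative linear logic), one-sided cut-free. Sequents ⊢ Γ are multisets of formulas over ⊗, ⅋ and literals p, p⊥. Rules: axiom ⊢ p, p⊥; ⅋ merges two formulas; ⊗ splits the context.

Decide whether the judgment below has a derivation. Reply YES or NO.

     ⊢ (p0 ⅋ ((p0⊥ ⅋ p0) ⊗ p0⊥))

Proof tree:
[⅋]  ⊢ (p0 ⅋ ((p0⊥ ⅋ p0) ⊗ p0⊥))
  [⊗]  ⊢ p0, ((p0⊥ ⅋ p0) ⊗ p0⊥)
    [⅋]  ⊢ (p0⊥ ⅋ p0)
      [Ax]  ⊢ p0, p0⊥
    [Ax]  ⊢ p0, p0⊥

Result: YES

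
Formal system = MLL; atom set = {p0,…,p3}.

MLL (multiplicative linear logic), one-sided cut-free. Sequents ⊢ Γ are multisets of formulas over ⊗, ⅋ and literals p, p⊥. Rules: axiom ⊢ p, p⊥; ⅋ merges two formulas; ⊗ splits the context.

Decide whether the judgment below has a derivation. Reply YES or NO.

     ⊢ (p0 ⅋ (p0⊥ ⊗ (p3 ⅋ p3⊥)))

Derivation (root first):
[⅋]  ⊢ (p0 ⅋ (p0⊥ ⊗ (p3 ⅋ p3⊥)))
  [⊗]  ⊢ p0, (p0⊥ ⊗ (p3 ⅋ p3⊥))
    [Ax]  ⊢ p0, p0⊥
    [⅋]  ⊢ (p3 ⅋ p3⊥)
      [Ax]  ⊢ p3, p3⊥

Result: YES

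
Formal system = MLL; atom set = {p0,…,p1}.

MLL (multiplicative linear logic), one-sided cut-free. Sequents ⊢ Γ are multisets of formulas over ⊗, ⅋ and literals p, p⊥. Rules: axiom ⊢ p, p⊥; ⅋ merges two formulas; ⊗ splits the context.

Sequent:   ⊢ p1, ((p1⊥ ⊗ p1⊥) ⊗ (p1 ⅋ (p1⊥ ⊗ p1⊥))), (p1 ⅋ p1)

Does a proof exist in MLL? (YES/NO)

Proof tree:
[⅋]  ⊢ p1, ((p1⊥ ⊗ p1⊥) ⊗ (p1 ⅋ (p1⊥ ⊗ p1⊥))), (p1 ⅋ p1)
  [⊗]  ⊢ p1, p1, p1, ((p1⊥ ⊗ p1⊥) ⊗ (p1 ⅋ (p1⊥ ⊗ p1⊥)))
    [⊗]  ⊢ p1, p1, (p1⊥ ⊗ p1⊥)
      [Ax]  ⊢ p1, p1⊥
      [Ax]  ⊢ p1, p1⊥
    [⅋]  ⊢ p1, (p1 ⅋ (p1⊥ ⊗ p1⊥))
      [⊗]  ⊢ p1, p1, (p1⊥ ⊗ p1⊥)
        [Ax]  ⊢ p1, p1⊥
        [Ax]  ⊢ p1, p1⊥

Result: YES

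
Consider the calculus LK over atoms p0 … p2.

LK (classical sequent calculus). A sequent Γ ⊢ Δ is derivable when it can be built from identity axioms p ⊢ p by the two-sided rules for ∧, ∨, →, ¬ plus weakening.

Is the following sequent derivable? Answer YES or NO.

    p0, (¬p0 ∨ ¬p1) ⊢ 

Search for a countermodel by truth-table:
  v=000: Γ:[p0=F, (¬p0 ∨ ¬p1)=T] Δ:[] refutes=False
  v=001: Γ:[p0=F, (¬p0 ∨ ¬p1)=T] Δ:[] refutes=False
  v=010: Γ:[p0=F, (¬p0 ∨ ¬p1)=T] Δ:[] refutes=False
  v=011: Γ:[p0=F, (¬p0 ∨ ¬p1)=T] Δ:[] refutes=False
  v=100: Γ:[p0=T, (¬p0 ∨ ¬p1)=T] Δ:[] refutes=True  ← countermodel

Result: NO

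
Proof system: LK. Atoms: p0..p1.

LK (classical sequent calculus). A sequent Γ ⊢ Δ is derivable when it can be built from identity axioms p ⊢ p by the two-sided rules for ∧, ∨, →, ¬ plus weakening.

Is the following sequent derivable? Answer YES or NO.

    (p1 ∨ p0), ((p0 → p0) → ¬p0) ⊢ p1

Derivation (root first):
[→L] (p1 ∨ p0), ((p0 → p0) → ¬p0) ⊢ p1
  [→R]  ⊢ (p0 → p0)
    [Ax] p0 ⊢ p0
  [¬L] (p1 ∨ p0), ¬p0 ⊢ p1
    [∨L] (p1 ∨ p0) ⊢ p1, p0
      [Ax] p1 ⊢ p1
      [Ax] p0 ⊢ p0

Result: YES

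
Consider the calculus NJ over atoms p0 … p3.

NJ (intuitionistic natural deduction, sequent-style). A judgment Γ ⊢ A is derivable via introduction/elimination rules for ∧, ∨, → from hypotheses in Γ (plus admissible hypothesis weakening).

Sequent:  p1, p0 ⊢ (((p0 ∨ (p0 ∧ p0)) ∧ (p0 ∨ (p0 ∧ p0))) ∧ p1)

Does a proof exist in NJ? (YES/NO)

Proof tree:
[∧I] p1, p0 ⊢ (((p0 ∨ (p0 ∧ p0)) ∧ (p0 ∨ (p0 ∧ p0))) ∧ p1)
  [∧I] p0 ⊢ ((p0 ∨ (p0 ∧ p0)) ∧ (p0 ∨ (p0 ∧ p0)))
    [∨I₂] p0 ⊢ (p0 ∨ (p0 ∧ p0))
      [∧I] p0 ⊢ (p0 ∧ p0)
        [Ax] p0 ⊢ p0
        [Ax] p0 ⊢ p0
    [∨I₂] p0 ⊢ (p0 ∨ (p0 ∧ p0))
      [∧I] p0 ⊢ (p0 ∧ p0)
        [Ax] p0 ⊢ p0
        [Ax] p0 ⊢ p0
  [Ax] p1 ⊢ p1

Result: YES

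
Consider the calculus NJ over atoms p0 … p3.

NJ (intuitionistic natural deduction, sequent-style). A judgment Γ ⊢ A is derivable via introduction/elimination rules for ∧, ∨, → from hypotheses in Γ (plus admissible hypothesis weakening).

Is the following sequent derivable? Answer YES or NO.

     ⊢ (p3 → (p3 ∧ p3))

Derivation trace:
[→I]  ⊢ (p3 → (p3 ∧ p3))
  [∧I] p3 ⊢ (p3 ∧ p3)
    [Ax] p3 ⊢ p3
    [Ax] p3 ⊢ p3

Result: YES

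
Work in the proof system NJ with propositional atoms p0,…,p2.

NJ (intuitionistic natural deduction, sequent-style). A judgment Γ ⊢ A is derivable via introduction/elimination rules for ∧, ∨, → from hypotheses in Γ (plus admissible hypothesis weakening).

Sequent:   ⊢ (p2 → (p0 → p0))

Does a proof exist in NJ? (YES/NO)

Derivation trace:
[→I]  ⊢ (p2 → (p0 → p0))
  [→I] p2 ⊢ (p0 → p0)
    [Wk] p0, p2 ⊢ p0
      [Ax] p0 ⊢ p0

Result: YES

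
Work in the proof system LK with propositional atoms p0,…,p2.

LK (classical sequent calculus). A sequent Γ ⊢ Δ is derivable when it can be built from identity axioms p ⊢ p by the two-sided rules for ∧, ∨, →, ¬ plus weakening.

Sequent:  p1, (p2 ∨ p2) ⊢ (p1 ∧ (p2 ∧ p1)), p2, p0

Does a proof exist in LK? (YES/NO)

Proof tree:
[∨L] p1, (p2 ∨ p2) ⊢ (p1 ∧ (p2 ∧ p1)), p2, p0
  [Ax] p2 ⊢ p2
  [WR] p1, p2 ⊢ (p1 ∧ (p2 ∧ p1)), p0
    [∧R] p1, p2 ⊢ (p1 ∧ (p2 ∧ p1))
      [Ax] p1 ⊢ p1
      [∧R] p1, p2 ⊢ (p2 ∧ p1)
        [Ax] p2 ⊢ p2
        [Ax] p1 ⊢ p1

Result: YES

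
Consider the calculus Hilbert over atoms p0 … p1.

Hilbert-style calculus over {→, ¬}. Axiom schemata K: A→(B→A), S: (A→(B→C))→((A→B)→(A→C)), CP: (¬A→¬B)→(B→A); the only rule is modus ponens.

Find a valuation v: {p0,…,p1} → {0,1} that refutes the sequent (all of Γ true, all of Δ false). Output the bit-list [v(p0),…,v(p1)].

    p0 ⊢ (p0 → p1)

Search for a countermodel by truth-table:
  v=00: Γ:[p0=F] Δ:[(p0 → p1)=T] refutes=False
  v=01: Γ:[p0=F] Δ:[(p0 → p1)=T] refutes=False
  v=10: Γ:[p0=T] Δ:[(p0 → p1)=F] refutes=True  ← countermodel

Result: [1, 0]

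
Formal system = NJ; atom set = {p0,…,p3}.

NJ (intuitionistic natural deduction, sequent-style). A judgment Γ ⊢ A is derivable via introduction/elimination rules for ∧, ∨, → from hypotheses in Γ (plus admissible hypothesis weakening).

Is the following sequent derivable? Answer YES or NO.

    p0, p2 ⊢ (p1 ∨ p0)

Derivation trace:
[Wk] p0, p2 ⊢ (p1 ∨ p0)
  [∨I₂] p0 ⊢ (p1 ∨ p0)
    [Ax] p0 ⊢ p0

Result: YES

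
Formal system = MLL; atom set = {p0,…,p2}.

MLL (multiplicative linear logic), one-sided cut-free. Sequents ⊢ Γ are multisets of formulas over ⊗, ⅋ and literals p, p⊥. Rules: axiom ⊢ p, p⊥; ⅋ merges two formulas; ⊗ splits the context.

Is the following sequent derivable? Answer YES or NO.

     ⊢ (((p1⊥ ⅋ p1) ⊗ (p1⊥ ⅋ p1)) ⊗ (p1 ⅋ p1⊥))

Proof tree:
[⊗]  ⊢ (((p1⊥ ⅋ p1) ⊗ (p1⊥ ⅋ p1)) ⊗ (p1 ⅋ p1⊥))
  [⊗]  ⊢ ((p1⊥ ⅋ p1) ⊗ (p1⊥ ⅋ p1))
    [⅋]  ⊢ (p1⊥ ⅋ p1)
      [Ax]  ⊢ p1, p1⊥
    [⅋]  ⊢ (p1⊥ ⅋ p1)
      [Ax]  ⊢ p1, p1⊥
  [⅋]  ⊢ (p1 ⅋ p1⊥)
    [Ax]  ⊢ p1, p1⊥

Result: YES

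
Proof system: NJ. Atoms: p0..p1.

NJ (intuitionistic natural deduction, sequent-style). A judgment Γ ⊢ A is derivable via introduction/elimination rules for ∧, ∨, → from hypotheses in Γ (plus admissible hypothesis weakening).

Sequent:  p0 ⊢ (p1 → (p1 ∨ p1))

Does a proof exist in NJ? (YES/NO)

Proof tree:
[→I] p0 ⊢ (p1 → (p1 ∨ p1))
  [∨I₂] p1, p0 ⊢ (p1 ∨ p1)
    [Wk] p1, p0 ⊢ p1
      [Ax] p1 ⊢ p1

Result: YES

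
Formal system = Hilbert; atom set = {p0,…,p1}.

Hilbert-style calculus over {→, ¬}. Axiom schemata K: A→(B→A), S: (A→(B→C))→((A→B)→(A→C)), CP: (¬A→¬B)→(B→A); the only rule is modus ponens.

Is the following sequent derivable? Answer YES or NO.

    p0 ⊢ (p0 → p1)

Enumerate valuations to refute Γ ⊢ Δ:
  v=00: Γ:[p0=F] Δ:[(p0 → p1)=T] refutes=False
  v=01: Γ:[p0=F] Δ:[(p0 → p1)=T] refutes=False
  v=10: Γ:[p0=T] Δ:[(p0 → p1)=F] refutes=True  ← countermodel

Result: NO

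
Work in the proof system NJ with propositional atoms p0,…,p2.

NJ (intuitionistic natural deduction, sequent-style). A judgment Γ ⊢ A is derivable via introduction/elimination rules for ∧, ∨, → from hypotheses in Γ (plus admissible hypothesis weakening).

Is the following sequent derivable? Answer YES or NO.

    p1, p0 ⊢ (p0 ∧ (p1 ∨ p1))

Derivation trace:
[∧I] p1, p0 ⊢ (p0 ∧ (p1 ∨ p1))
  [Ax] p0 ⊢ p0
  [∨I₁] p1 ⊢ (p1 ∨ p1)
    [Ax] p1 ⊢ p1

Result: YES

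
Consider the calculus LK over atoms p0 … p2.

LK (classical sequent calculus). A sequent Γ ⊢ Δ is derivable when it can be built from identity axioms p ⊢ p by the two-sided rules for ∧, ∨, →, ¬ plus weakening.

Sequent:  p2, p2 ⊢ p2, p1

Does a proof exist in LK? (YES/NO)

Derivation (root first):
[WL] p2, p2 ⊢ p2, p1
  [WR] p2 ⊢ p2, p1
    [Ax] p2 ⊢ p2

Result: YES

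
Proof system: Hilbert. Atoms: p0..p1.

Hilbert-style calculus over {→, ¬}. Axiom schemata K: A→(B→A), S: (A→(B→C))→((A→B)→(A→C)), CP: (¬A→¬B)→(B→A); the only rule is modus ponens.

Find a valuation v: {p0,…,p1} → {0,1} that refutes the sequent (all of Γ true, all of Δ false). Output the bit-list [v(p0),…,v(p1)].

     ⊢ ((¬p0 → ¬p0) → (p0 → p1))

Enumerate valuations to refute Γ ⊢ Δ:
  v=00: Γ:[] Δ:[((¬p0 → ¬p0) → (p0 → p1))=T] refutes=False
  v=01: Γ:[] Δ:[((¬p0 → ¬p0) → (p0 → p1))=T] refutes=False
  v=10: Γ:[] Δ:[((¬p0 → ¬p0) → (p0 → p1))=F] refutes=True  ← countermodel

Result: [1, 0]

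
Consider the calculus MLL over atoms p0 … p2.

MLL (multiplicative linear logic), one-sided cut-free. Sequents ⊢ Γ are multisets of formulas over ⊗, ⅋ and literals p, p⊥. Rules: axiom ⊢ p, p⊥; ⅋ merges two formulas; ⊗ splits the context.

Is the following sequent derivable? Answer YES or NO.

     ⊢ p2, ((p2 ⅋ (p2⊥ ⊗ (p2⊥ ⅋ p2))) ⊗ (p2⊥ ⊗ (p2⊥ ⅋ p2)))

Derivation (root first):
[⊗]  ⊢ p2, ((p2 ⅋ (p2⊥ ⊗ (p2⊥ ⅋ p2))) ⊗ (p2⊥ ⊗ (p2⊥ ⅋ p2)))
  [⅋]  ⊢ (p2 ⅋ (p2⊥ ⊗ (p2⊥ ⅋ p2)))
    [⊗]  ⊢ p2, (p2⊥ ⊗ (p2⊥ ⅋ p2))
      [Ax]  ⊢ p2, p2⊥
      [⅋]  ⊢ (p2⊥ ⅋ p2)
        [Ax]  ⊢ p2, p2⊥
  [⊗]  ⊢ p2, (p2⊥ ⊗ (p2⊥ ⅋ p2))
    [Ax]  ⊢ p2, p2⊥
    [⅋]  ⊢ (p2⊥ ⅋ p2)
      [Ax]  ⊢ p2, p2⊥

Result: YES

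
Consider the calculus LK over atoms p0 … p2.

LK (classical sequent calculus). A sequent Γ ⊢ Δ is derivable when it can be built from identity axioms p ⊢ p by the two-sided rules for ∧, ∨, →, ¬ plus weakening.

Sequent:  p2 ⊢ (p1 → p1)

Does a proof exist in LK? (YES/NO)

Derivation (root first):
[WL] p2 ⊢ (p1 → p1)
  [→R]  ⊢ (p1 → p1)
    [Ax] p1 ⊢ p1

Result: YES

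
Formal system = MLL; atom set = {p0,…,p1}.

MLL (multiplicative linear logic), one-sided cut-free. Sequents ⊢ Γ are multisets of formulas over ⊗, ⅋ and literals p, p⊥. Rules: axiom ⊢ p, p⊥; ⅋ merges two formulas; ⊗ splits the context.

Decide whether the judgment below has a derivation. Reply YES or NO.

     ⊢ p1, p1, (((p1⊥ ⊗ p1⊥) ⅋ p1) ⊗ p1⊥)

Proof tree:
[⊗]  ⊢ p1, p1, (((p1⊥ ⊗ p1⊥) ⅋ p1) ⊗ p1⊥)
  [⅋]  ⊢ p1, ((p1⊥ ⊗ p1⊥) ⅋ p1)
    [⊗]  ⊢ p1, p1, (p1⊥ ⊗ p1⊥)
      [Ax]  ⊢ p1, p1⊥
      [Ax]  ⊢ p1, p1⊥
  [Ax]  ⊢ p1, p1⊥

Result: YES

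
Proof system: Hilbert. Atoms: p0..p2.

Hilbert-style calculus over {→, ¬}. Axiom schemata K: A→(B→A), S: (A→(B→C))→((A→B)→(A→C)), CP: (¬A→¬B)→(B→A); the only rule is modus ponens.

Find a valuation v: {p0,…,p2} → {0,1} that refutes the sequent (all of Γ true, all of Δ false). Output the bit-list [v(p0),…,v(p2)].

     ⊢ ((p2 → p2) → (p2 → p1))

Truth-table refutation:
  v=000: Γ:[] Δ:[((p2 → p2) → (p2 → p1))=T] refutes=False
  v=001: Γ:[] Δ:[((p2 → p2) → (p2 → p1))=F] refutes=True  ← countermodel

Result: [0, 0, 1]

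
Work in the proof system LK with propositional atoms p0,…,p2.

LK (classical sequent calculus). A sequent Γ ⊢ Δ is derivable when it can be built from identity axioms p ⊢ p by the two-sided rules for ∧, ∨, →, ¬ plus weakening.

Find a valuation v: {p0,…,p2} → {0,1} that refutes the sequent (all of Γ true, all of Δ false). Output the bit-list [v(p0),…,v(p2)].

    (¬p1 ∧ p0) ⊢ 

Enumerate valuations to refute Γ ⊢ Δ:
  v=000: Γ:[(¬p1 ∧ p0)=F] Δ:[] refutes=False
  v=001: Γ:[(¬p1 ∧ p0)=F] Δ:[] refutes=False
  v=010: Γ:[(¬p1 ∧ p0)=F] Δ:[] refutes=False
  v=011: Γ:[(¬p1 ∧ p0)=F] Δ:[] refutes=False
  v=100: Γ:[(¬p1 ∧ p0)=T] Δ:[] refutes=True  ← countermodel

Result: [1, 0, 0]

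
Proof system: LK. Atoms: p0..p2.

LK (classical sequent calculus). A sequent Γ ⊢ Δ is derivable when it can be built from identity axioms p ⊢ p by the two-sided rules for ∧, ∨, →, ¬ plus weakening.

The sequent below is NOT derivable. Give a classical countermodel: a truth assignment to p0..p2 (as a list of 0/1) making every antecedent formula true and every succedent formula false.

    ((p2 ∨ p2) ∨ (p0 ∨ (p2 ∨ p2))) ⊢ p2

Enumerate valuations to refute Γ ⊢ Δ:
  v=000: Γ:[((p2 ∨ p2) ∨ (p0 ∨ (p2 ∨ p2)))=F] Δ:[p2=F] refutes=False
  v=001: Γ:[((p2 ∨ p2) ∨ (p0 ∨ (p2 ∨ p2)))=T] Δ:[p2=T] refutes=False
  v=010: Γ:[((p2 ∨ p2) ∨ (p0 ∨ (p2 ∨ p2)))=F] Δ:[p2=F] refutes=False
  v=011: Γ:[((p2 ∨ p2) ∨ (p0 ∨ (p2 ∨ p2)))=T] Δ:[p2=T] refutes=False
  v=100: Γ:[((p2 ∨ p2) ∨ (p0 ∨ (p2 ∨ p2)))=T] Δ:[p2=F] refutes=True  ← countermodel

Result: [1, 0, 0]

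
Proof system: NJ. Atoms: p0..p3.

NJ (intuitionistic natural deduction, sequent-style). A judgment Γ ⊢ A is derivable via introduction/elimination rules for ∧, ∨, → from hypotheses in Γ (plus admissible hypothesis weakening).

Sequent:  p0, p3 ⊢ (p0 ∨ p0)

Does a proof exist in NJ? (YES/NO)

Proof tree:
[∨I₁] p0, p3 ⊢ (p0 ∨ p0)
  [Wk] p0, p3 ⊢ p0
    [Ax] p0 ⊢ p0

Result: YES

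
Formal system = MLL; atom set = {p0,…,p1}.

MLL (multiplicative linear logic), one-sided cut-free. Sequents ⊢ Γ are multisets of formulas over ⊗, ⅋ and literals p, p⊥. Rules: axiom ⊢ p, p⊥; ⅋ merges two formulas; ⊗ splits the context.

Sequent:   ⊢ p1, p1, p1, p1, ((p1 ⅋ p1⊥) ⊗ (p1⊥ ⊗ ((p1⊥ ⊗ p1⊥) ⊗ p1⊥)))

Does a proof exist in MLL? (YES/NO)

Derivation (root first):
[⊗]  ⊢ p1, p1, p1, p1, ((p1 ⅋ p1⊥) ⊗ (p1⊥ ⊗ ((p1⊥ ⊗ p1⊥) ⊗ p1⊥)))
  [⅋]  ⊢ (p1 ⅋ p1⊥)
    [Ax]  ⊢ p1, p1⊥
  [⊗]  ⊢ p1, p1, p1, p1, (p1⊥ ⊗ ((p1⊥ ⊗ p1⊥) ⊗ p1⊥))
    [Ax]  ⊢ p1, p1⊥
    [⊗]  ⊢ p1, p1, p1, ((p1⊥ ⊗ p1⊥) ⊗ p1⊥)
      [⊗]  ⊢ p1, p1, (p1⊥ ⊗ p1⊥)
        [Ax]  ⊢ p1, p1⊥
        [Ax]  ⊢ p1, p1⊥
      [Ax]  ⊢ p1, p1⊥

Result: YES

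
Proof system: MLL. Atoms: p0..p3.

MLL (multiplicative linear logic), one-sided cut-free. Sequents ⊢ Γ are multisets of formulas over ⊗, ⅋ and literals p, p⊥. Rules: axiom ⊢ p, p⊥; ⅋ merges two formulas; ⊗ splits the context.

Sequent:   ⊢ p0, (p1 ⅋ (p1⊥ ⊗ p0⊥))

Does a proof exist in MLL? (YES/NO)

Derivation trace:
[⅋]  ⊢ p0, (p1 ⅋ (p1⊥ ⊗ p0⊥))
  [⊗]  ⊢ p1, p0, (p1⊥ ⊗ p0⊥)
    [Ax]  ⊢ p1, p1⊥
    [Ax]  ⊢ p0, p0⊥

Result: YES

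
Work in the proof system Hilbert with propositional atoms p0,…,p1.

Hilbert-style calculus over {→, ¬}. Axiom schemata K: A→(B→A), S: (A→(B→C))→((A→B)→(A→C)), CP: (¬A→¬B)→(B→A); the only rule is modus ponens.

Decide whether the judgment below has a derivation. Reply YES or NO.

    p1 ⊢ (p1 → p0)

Search for a countermodel by truth-table:
  v=00: Γ:[p1=F] Δ:[(p1 → p0)=T] refutes=False
  v=01: Γ:[p1=T] Δ:[(p1 → p0)=F] refutes=True  ← countermodel

Result: NO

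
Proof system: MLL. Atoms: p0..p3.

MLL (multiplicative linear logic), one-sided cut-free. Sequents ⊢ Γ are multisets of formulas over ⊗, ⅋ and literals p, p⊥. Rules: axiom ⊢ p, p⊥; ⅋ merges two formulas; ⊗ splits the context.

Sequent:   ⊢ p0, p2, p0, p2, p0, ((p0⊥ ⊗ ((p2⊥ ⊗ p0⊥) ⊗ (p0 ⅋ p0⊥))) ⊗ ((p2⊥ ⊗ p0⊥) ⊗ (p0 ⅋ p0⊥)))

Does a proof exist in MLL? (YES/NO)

Derivation (root first):
[⊗]  ⊢ p0, p2, p0, p2, p0, ((p0⊥ ⊗ ((p2⊥ ⊗ p0⊥) ⊗ (p0 ⅋ p0⊥))) ⊗ ((p2⊥ ⊗ p0⊥) ⊗ (p0 ⅋ p0⊥)))
  [⊗]  ⊢ p0, p2, p0, (p0⊥ ⊗ ((p2⊥ ⊗ p0⊥) ⊗ (p0 ⅋ p0⊥)))
    [Ax]  ⊢ p0, p0⊥
    [⊗]  ⊢ p2, p0, ((p2⊥ ⊗ p0⊥) ⊗ (p0 ⅋ p0⊥))
      [⊗]  ⊢ p2, p0, (p2⊥ ⊗ p0⊥)
        [Ax]  ⊢ p2, p2⊥
        [Ax]  ⊢ p0, p0⊥
      [⅋]  ⊢ (p0 ⅋ p0⊥)
        [Ax]  ⊢ p0, p0⊥
  [⊗]  ⊢ p2, p0, ((p2⊥ ⊗ p0⊥) ⊗ (p0 ⅋ p0⊥))
    [⊗]  ⊢ p2, p0, (p2⊥ ⊗ p0⊥)
      [Ax]  ⊢ p2, p2⊥
      [Ax]  ⊢ p0, p0⊥
    [⅋]  ⊢ (p0 ⅋ p0⊥)
      [Ax]  ⊢ p0, p0⊥

Result: YES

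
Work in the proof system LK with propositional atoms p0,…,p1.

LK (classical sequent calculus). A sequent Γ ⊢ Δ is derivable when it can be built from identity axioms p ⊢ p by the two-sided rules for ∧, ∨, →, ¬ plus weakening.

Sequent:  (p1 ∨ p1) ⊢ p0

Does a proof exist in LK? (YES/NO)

Search for a countermodel by truth-table:
  v=00: Γ:[(p1 ∨ p1)=F] Δ:[p0=F] refutes=False
  v=01: Γ:[(p1 ∨ p1)=T] Δ:[p0=F] refutes=True  ← countermodel

Result: NO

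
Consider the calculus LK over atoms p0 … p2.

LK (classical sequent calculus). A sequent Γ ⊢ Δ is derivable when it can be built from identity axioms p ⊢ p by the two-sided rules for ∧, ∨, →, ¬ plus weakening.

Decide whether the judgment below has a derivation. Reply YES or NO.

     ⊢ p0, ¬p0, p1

Derivation (root first):
[WR]  ⊢ p0, ¬p0, p1
  [¬R]  ⊢ p0, ¬p0
    [Ax] p0 ⊢ p0

Result: YES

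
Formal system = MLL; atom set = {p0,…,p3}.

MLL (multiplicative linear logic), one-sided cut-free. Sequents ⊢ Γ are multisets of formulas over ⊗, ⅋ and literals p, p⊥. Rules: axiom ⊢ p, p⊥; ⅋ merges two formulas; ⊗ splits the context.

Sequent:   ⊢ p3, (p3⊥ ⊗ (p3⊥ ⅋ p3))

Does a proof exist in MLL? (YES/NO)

Proof tree:
[⊗]  ⊢ p3, (p3⊥ ⊗ (p3⊥ ⅋ p3))
  [Ax]  ⊢ p3, p3⊥
  [⅋]  ⊢ (p3⊥ ⅋ p3)
    [Ax]  ⊢ p3, p3⊥

Result: YES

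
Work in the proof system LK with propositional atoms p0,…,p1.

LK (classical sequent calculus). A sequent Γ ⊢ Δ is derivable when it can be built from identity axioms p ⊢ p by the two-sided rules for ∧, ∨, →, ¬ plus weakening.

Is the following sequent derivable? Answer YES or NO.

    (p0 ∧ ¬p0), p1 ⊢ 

Proof tree:
[WL] (p0 ∧ ¬p0), p1 ⊢ 
  [∧L] (p0 ∧ ¬p0) ⊢ 
    [¬L] p0, ¬p0 ⊢ 
      [Ax] p0 ⊢ p0

Result: YES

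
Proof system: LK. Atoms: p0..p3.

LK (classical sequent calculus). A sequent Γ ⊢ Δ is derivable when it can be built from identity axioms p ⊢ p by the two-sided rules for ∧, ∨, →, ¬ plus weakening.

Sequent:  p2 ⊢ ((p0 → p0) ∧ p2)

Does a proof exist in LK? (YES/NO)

Proof tree:
[∧R] p2 ⊢ ((p0 → p0) ∧ p2)
  [→R]  ⊢ (p0 → p0)
    [Ax] p0 ⊢ p0
  [Ax] p2 ⊢ p2

Result: YES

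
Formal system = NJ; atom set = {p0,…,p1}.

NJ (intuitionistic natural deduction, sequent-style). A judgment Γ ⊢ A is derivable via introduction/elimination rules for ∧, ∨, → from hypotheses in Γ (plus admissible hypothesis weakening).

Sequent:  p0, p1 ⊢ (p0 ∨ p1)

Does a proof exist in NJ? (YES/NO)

Proof tree:
[∨I₁] p0, p1 ⊢ (p0 ∨ p1)
  [Wk] p0, p1 ⊢ p0
    [Ax] p0 ⊢ p0

Result: YES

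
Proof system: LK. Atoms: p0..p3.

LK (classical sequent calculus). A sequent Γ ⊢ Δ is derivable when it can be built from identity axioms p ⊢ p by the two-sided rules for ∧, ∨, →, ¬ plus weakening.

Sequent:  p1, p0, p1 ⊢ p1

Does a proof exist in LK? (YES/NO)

Derivation (root first):
[WL] p1, p0, p1 ⊢ p1
  [WL] p1, p0 ⊢ p1
    [Ax] p1 ⊢ p1

Result: YES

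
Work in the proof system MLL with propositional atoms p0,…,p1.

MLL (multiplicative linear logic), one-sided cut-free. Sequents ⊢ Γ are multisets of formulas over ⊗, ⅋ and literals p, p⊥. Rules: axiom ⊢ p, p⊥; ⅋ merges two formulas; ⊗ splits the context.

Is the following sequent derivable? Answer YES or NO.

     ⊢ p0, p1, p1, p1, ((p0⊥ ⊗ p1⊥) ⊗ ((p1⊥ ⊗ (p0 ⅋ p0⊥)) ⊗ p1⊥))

Derivation (root first):
[⊗]  ⊢ p0, p1, p1, p1, ((p0⊥ ⊗ p1⊥) ⊗ ((p1⊥ ⊗ (p0 ⅋ p0⊥)) ⊗ p1⊥))
  [⊗]  ⊢ p0, p1, (p0⊥ ⊗ p1⊥)
    [Ax]  ⊢ p0, p0⊥
    [Ax]  ⊢ p1, p1⊥
  [⊗]  ⊢ p1, p1, ((p1⊥ ⊗ (p0 ⅋ p0⊥)) ⊗ p1⊥)
    [⊗]  ⊢ p1, (p1⊥ ⊗ (p0 ⅋ p0⊥))
      [Ax]  ⊢ p1, p1⊥
      [⅋]  ⊢ (p0 ⅋ p0⊥)
        [Ax]  ⊢ p0, p0⊥
    [Ax]  ⊢ p1, p1⊥

Result: YES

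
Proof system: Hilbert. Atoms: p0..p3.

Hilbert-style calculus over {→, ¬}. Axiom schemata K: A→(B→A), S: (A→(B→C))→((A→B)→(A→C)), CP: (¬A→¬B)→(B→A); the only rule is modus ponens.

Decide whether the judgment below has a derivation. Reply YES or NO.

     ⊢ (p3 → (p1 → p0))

Truth-table refutation:
  v=0000: Γ:[] Δ:[(p3 → (p1 → p0))=T] refutes=False
  v=0001: Γ:[] Δ:[(p3 → (p1 → p0))=T] refutes=False
  v=0010: Γ:[] Δ:[(p3 → (p1 → p0))=T] refutes=False
  v=0011: Γ:[] Δ:[(p3 → (p1 → p0))=T] refutes=False
  v=0100: Γ:[] Δ:[(p3 → (p1 → p0))=T] refutes=False
  v=0101: Γ:[] Δ:[(p3 → (p1 → p0))=F] refutes=True  ← countermodel

Result: NO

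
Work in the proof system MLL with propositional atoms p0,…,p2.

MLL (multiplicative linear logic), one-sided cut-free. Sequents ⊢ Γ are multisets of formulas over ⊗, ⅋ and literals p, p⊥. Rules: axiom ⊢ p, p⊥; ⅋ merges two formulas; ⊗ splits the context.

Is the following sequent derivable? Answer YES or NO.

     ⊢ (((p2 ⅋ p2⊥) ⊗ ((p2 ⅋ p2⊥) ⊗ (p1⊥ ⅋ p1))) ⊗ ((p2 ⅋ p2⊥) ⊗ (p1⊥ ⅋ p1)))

Derivation trace:
[⊗]  ⊢ (((p2 ⅋ p2⊥) ⊗ ((p2 ⅋ p2⊥) ⊗ (p1⊥ ⅋ p1))) ⊗ ((p2 ⅋ p2⊥) ⊗ (p1⊥ ⅋ p1)))
  [⊗]  ⊢ ((p2 ⅋ p2⊥) ⊗ ((p2 ⅋ p2⊥) ⊗ (p1⊥ ⅋ p1)))
    [⅋]  ⊢ (p2 ⅋ p2⊥)
      [Ax]  ⊢ p2, p2⊥
    [⊗]  ⊢ ((p2 ⅋ p2⊥) ⊗ (p1⊥ ⅋ p1))
      [⅋]  ⊢ (p2 ⅋ p2⊥)
        [Ax]  ⊢ p2, p2⊥
      [⅋]  ⊢ (p1⊥ ⅋ p1)
        [Ax]  ⊢ p1, p1⊥
  [⊗]  ⊢ ((p2 ⅋ p2⊥) ⊗ (p1⊥ ⅋ p1))
    [⅋]  ⊢ (p2 ⅋ p2⊥)
      [Ax]  ⊢ p2, p2⊥
    [⅋]  ⊢ (p1⊥ ⅋ p1)
      [Ax]  ⊢ p1, p1⊥

Result: YES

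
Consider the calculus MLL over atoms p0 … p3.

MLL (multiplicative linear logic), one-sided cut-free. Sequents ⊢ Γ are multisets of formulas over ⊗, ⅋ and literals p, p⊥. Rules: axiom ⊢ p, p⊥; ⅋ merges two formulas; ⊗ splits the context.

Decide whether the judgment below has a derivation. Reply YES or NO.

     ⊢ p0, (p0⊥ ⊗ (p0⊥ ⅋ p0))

Proof tree:
[⊗]  ⊢ p0, (p0⊥ ⊗ (p0⊥ ⅋ p0))
  [Ax]  ⊢ p0, p0⊥
  [⅋]  ⊢ (p0⊥ ⅋ p0)
    [Ax]  ⊢ p0, p0⊥

Result: YES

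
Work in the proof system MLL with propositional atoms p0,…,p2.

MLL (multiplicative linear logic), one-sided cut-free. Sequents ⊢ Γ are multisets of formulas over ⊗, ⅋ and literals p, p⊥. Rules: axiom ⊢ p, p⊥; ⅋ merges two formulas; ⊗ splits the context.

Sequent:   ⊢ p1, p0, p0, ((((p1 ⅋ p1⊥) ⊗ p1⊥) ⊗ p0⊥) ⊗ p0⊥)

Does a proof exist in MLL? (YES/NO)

Derivation trace:
[⊗]  ⊢ p1, p0, p0, ((((p1 ⅋ p1⊥) ⊗ p1⊥) ⊗ p0⊥) ⊗ p0⊥)
  [⊗]  ⊢ p1, p0, (((p1 ⅋ p1⊥) ⊗ p1⊥) ⊗ p0⊥)
    [⊗]  ⊢ p1, ((p1 ⅋ p1⊥) ⊗ p1⊥)
      [⅋]  ⊢ (p1 ⅋ p1⊥)
        [Ax]  ⊢ p1, p1⊥
      [Ax]  ⊢ p1, p1⊥
    [Ax]  ⊢ p0, p0⊥
  [Ax]  ⊢ p0, p0⊥

Result: YES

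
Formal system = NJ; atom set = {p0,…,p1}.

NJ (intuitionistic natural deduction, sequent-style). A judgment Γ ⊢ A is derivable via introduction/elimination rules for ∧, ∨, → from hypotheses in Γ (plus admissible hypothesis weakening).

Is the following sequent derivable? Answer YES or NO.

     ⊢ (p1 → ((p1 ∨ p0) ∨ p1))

Derivation (root first):
[→I]  ⊢ (p1 → ((p1 ∨ p0) ∨ p1))
  [∨I₁] p1 ⊢ ((p1 ∨ p0) ∨ p1)
    [∨I₁] p1 ⊢ (p1 ∨ p0)
      [Ax] p1 ⊢ p1

Result: YES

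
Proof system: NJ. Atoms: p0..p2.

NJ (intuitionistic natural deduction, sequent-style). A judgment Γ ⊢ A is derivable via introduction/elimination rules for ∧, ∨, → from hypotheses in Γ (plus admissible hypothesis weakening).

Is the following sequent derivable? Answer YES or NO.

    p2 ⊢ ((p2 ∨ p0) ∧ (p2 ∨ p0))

Proof tree:
[∧I] p2 ⊢ ((p2 ∨ p0) ∧ (p2 ∨ p0))
  [∨I₁] p2 ⊢ (p2 ∨ p0)
    [Ax] p2 ⊢ p2
  [∨I₁] p2 ⊢ (p2 ∨ p0)
    [Ax] p2 ⊢ p2

Result: YES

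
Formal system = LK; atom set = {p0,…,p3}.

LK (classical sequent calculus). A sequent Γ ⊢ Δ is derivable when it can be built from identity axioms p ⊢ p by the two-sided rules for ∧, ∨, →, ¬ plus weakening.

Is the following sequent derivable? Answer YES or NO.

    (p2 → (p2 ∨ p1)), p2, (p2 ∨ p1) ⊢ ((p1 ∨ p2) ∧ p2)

Proof tree:
[∧R] (p2 → (p2 ∨ p1)), p2, (p2 ∨ p1) ⊢ ((p1 ∨ p2) ∧ p2)
  [∨R] (p2 ∨ p1), (p2 → (p2 ∨ p1)) ⊢ (p1 ∨ p2)
    [→L] (p2 ∨ p1), (p2 → (p2 ∨ p1)) ⊢ p1, p2
      [∨L] (p2 ∨ p1) ⊢ p1, p2
        [Ax] p2 ⊢ p2
        [Ax] p1 ⊢ p1
      [∨L] (p2 ∨ p1) ⊢ p1, p2
        [Ax] p2 ⊢ p2
        [Ax] p1 ⊢ p1
  [Ax] p2 ⊢ p2

Result: YES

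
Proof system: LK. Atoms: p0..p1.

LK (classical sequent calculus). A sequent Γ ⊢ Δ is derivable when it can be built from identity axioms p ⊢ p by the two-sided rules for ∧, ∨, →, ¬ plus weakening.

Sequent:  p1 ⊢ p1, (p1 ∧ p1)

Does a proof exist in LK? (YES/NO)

Derivation trace:
[∧R] p1 ⊢ p1, (p1 ∧ p1)
  [WR] p1 ⊢ p1, p1
    [Ax] p1 ⊢ p1
  [Ax] p1 ⊢ p1

Result: YES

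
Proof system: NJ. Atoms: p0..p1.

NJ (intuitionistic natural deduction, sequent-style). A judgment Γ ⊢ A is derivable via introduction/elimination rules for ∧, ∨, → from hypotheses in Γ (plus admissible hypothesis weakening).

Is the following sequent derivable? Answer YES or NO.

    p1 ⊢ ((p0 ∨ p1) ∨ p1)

Derivation (root first):
[∨I₁] p1 ⊢ ((p0 ∨ p1) ∨ p1)
  [∨I₂] p1 ⊢ (p0 ∨ p1)
    [Ax] p1 ⊢ p1

Result: YES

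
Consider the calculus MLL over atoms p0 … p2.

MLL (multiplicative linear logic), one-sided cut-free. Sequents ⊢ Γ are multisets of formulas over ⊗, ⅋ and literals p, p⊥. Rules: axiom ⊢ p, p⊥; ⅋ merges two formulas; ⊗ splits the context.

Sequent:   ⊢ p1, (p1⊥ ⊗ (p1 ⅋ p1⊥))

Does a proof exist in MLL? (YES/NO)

Proof tree:
[⊗]  ⊢ p1, (p1⊥ ⊗ (p1 ⅋ p1⊥))
  [Ax]  ⊢ p1, p1⊥
  [⅋]  ⊢ (p1 ⅋ p1⊥)
    [Ax]  ⊢ p1, p1⊥

Result: YES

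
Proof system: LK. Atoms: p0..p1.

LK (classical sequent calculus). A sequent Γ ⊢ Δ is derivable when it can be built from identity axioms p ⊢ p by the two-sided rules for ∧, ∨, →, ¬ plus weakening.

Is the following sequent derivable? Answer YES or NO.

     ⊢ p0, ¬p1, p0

Search for a countermodel by truth-table:
  v=00: Γ:[] Δ:[p0=F, ¬p1=T, p0=F] refutes=False
  v=01: Γ:[] Δ:[p0=F, ¬p1=F, p0=F] refutes=True  ← countermodel

Result: NO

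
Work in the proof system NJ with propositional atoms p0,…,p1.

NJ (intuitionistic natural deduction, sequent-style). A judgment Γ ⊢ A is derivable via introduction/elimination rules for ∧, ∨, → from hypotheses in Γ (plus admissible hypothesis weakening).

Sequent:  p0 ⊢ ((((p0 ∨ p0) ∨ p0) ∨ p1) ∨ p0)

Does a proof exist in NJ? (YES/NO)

Derivation (root first):
[∨I₁] p0 ⊢ ((((p0 ∨ p0) ∨ p0) ∨ p1) ∨ p0)
  [∨I₁] p0 ⊢ (((p0 ∨ p0) ∨ p0) ∨ p1)
    [∨I₁] p0 ⊢ ((p0 ∨ p0) ∨ p0)
      [∨I₂] p0 ⊢ (p0 ∨ p0)
        [Ax] p0 ⊢ p0

Result: YES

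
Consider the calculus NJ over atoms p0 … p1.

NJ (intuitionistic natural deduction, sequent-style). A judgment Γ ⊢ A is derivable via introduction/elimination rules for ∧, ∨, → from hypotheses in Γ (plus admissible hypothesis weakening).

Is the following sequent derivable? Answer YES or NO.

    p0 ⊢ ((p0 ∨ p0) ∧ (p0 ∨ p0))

Derivation (root first):
[∧I] p0 ⊢ ((p0 ∨ p0) ∧ (p0 ∨ p0))
  [∨I₂] p0 ⊢ (p0 ∨ p0)
    [Ax] p0 ⊢ p0
  [∨I₂] p0 ⊢ (p0 ∨ p0)
    [Ax] p0 ⊢ p0

Result: YES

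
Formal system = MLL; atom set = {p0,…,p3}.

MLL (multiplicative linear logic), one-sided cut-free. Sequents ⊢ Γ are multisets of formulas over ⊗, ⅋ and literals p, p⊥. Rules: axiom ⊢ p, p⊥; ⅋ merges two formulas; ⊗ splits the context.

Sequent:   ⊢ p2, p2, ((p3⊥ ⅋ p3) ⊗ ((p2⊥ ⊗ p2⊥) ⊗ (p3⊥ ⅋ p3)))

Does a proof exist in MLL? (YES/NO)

Derivation trace:
[⊗]  ⊢ p2, p2, ((p3⊥ ⅋ p3) ⊗ ((p2⊥ ⊗ p2⊥) ⊗ (p3⊥ ⅋ p3)))
  [⅋]  ⊢ (p3⊥ ⅋ p3)
    [Ax]  ⊢ p3, p3⊥
  [⊗]  ⊢ p2, p2, ((p2⊥ ⊗ p2⊥) ⊗ (p3⊥ ⅋ p3))
    [⊗]  ⊢ p2, p2, (p2⊥ ⊗ p2⊥)
      [Ax]  ⊢ p2, p2⊥
      [Ax]  ⊢ p2, p2⊥
    [⅋]  ⊢ (p3⊥ ⅋ p3)
      [Ax]  ⊢ p3, p3⊥

Result: YES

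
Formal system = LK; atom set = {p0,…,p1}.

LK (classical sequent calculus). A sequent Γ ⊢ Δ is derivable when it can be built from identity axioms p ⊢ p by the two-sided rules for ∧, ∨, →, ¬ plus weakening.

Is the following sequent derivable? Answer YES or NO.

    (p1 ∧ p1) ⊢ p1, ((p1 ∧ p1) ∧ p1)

Derivation (root first):
[∧L] (p1 ∧ p1) ⊢ p1, ((p1 ∧ p1) ∧ p1)
  [WL] p1, p1 ⊢ p1, ((p1 ∧ p1) ∧ p1)
    [∧R] p1 ⊢ p1, ((p1 ∧ p1) ∧ p1)
      [∧R] p1 ⊢ (p1 ∧ p1)
        [Ax] p1 ⊢ p1
        [Ax] p1 ⊢ p1
      [WR] p1 ⊢ p1, p1
        [Ax] p1 ⊢ p1

Result: YES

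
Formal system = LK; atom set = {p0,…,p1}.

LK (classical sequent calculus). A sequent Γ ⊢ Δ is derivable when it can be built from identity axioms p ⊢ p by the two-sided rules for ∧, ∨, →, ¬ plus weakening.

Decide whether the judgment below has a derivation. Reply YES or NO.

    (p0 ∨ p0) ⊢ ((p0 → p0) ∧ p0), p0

Derivation trace:
[∨L] (p0 ∨ p0) ⊢ ((p0 → p0) ∧ p0), p0
  [Ax] p0 ⊢ p0
  [∧R] p0 ⊢ ((p0 → p0) ∧ p0)
    [→R]  ⊢ (p0 → p0)
      [Ax] p0 ⊢ p0
    [Ax] p0 ⊢ p0

Result: YES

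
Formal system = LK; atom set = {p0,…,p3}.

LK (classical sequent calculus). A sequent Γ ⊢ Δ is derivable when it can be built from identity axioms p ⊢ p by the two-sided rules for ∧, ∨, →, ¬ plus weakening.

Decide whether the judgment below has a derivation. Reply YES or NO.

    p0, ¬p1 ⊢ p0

Proof tree:
[¬L] p0, ¬p1 ⊢ p0
  [WR] p0 ⊢ p0, p1
    [Ax] p0 ⊢ p0

Result: YES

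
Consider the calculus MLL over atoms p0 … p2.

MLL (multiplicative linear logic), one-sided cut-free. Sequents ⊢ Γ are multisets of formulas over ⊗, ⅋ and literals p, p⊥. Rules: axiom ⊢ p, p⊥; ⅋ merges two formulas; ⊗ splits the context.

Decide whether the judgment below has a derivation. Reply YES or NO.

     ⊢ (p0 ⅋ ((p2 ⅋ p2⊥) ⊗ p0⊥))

Proof tree:
[⅋]  ⊢ (p0 ⅋ ((p2 ⅋ p2⊥) ⊗ p0⊥))
  [⊗]  ⊢ p0, ((p2 ⅋ p2⊥) ⊗ p0⊥)
    [⅋]  ⊢ (p2 ⅋ p2⊥)
      [Ax]  ⊢ p2, p2⊥
    [Ax]  ⊢ p0, p0⊥

Result: YES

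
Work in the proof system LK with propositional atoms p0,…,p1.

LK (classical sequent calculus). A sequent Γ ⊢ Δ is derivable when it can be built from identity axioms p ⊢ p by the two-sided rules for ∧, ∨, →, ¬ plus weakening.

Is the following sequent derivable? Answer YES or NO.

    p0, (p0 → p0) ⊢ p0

Derivation (root first):
[→L] p0, (p0 → p0) ⊢ p0
  [Ax] p0 ⊢ p0
  [WL] p0, p0 ⊢ p0
    [Ax] p0 ⊢ p0

Result: YES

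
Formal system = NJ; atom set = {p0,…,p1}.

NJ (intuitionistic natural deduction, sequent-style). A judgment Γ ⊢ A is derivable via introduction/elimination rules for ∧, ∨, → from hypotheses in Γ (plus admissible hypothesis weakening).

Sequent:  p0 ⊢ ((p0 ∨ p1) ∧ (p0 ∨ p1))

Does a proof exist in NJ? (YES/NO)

Derivation trace:
[∧I] p0 ⊢ ((p0 ∨ p1) ∧ (p0 ∨ p1))
  [∨I₁] p0 ⊢ (p0 ∨ p1)
    [Ax] p0 ⊢ p0
  [∨I₁] p0 ⊢ (p0 ∨ p1)
    [Ax] p0 ⊢ p0

Result: YES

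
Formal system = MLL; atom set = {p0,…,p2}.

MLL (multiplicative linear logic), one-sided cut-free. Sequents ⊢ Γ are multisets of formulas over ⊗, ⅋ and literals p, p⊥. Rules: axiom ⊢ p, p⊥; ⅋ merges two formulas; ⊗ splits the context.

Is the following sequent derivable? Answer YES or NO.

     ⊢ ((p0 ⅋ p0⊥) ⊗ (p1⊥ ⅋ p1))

Derivation (root first):
[⊗]  ⊢ ((p0 ⅋ p0⊥) ⊗ (p1⊥ ⅋ p1))
  [⅋]  ⊢ (p0 ⅋ p0⊥)
    [Ax]  ⊢ p0, p0⊥
  [⅋]  ⊢ (p1⊥ ⅋ p1)
    [Ax]  ⊢ p1, p1⊥

Result: YES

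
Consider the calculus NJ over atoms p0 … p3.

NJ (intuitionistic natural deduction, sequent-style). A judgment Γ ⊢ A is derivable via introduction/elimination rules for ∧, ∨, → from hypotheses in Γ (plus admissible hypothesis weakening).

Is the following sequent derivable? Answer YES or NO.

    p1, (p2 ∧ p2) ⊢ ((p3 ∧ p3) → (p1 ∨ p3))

Derivation trace:
[→I] p1, (p2 ∧ p2) ⊢ ((p3 ∧ p3) → (p1 ∨ p3))
  [∨I₁] p1, (p3 ∧ p3), (p2 ∧ p2) ⊢ (p1 ∨ p3)
    [Wk] p1, (p3 ∧ p3), (p2 ∧ p2) ⊢ p1
      [Wk] p1, (p3 ∧ p3) ⊢ p1
        [Ax] p1 ⊢ p1

Result: YES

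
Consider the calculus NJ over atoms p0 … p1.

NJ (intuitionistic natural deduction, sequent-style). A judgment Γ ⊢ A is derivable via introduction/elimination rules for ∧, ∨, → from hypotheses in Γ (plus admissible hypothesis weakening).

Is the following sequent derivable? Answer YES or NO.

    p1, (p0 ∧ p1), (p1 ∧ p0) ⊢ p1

Derivation (root first):
[Wk] p1, (p0 ∧ p1), (p1 ∧ p0) ⊢ p1
  [Wk] p1, (p0 ∧ p1) ⊢ p1
    [Ax] p1 ⊢ p1

Result: YES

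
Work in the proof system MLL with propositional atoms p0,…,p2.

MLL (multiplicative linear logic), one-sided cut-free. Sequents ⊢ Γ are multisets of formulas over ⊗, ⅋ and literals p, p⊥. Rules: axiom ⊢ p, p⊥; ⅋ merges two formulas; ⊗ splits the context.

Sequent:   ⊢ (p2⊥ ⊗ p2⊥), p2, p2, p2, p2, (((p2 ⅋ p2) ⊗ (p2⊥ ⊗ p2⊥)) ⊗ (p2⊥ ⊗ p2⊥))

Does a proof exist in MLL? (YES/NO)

Derivation trace:
[⊗]  ⊢ (p2⊥ ⊗ p2⊥), p2, p2, p2, p2, (((p2 ⅋ p2) ⊗ (p2⊥ ⊗ p2⊥)) ⊗ (p2⊥ ⊗ p2⊥))
  [⊗]  ⊢ (p2⊥ ⊗ p2⊥), p2, p2, ((p2 ⅋ p2) ⊗ (p2⊥ ⊗ p2⊥))
    [⅋]  ⊢ (p2⊥ ⊗ p2⊥), (p2 ⅋ p2)
      [⊗]  ⊢ p2, p2, (p2⊥ ⊗ p2⊥)
        [Ax]  ⊢ p2, p2⊥
        [Ax]  ⊢ p2, p2⊥
    [⊗]  ⊢ p2, p2, (p2⊥ ⊗ p2⊥)
      [Ax]  ⊢ p2, p2⊥
      [Ax]  ⊢ p2, p2⊥
  [⊗]  ⊢ p2, p2, (p2⊥ ⊗ p2⊥)
    [Ax]  ⊢ p2, p2⊥
    [Ax]  ⊢ p2, p2⊥

Result: YES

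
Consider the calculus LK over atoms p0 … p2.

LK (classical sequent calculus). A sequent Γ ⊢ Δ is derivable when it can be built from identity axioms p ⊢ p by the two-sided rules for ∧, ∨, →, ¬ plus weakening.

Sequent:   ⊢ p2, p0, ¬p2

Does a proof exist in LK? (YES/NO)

Proof tree:
[¬R]  ⊢ p2, p0, ¬p2
  [WR] p2 ⊢ p2, p0
    [Ax] p2 ⊢ p2

Result: YES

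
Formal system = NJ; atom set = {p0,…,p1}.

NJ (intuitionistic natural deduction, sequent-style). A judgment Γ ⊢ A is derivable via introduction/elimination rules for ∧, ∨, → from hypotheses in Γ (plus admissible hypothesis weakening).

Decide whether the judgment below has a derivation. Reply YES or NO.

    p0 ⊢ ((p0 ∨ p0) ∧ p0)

Derivation trace:
[∧I] p0 ⊢ ((p0 ∨ p0) ∧ p0)
  [∨I₂] p0 ⊢ (p0 ∨ p0)
    [Ax] p0 ⊢ p0
  [Ax] p0 ⊢ p0

Result: YES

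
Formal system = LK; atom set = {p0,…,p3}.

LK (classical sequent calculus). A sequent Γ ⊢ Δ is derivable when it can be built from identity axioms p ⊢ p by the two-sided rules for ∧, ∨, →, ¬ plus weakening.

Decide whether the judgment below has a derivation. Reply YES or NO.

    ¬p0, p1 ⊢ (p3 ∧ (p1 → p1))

Search for a countermodel by truth-table:
  v=0000: Γ:[¬p0=T, p1=F] Δ:[(p3 ∧ (p1 → p1))=F] refutes=False
  v=0001: Γ:[¬p0=T, p1=F] Δ:[(p3 ∧ (p1 → p1))=T] refutes=False
  v=0010: Γ:[¬p0=T, p1=F] Δ:[(p3 ∧ (p1 → p1))=F] refutes=False
  v=0011: Γ:[¬p0=T, p1=F] Δ:[(p3 ∧ (p1 → p1))=T] refutes=False
  v=0100: Γ:[¬p0=T, p1=T] Δ:[(p3 ∧ (p1 → p1))=F] refutes=True  ← countermodel

Result: NO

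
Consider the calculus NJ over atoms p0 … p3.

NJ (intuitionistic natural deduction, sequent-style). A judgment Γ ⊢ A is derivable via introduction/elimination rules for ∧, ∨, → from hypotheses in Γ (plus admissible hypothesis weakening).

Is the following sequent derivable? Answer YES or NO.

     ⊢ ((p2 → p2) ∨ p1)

Proof tree:
[∨I₁]  ⊢ ((p2 → p2) ∨ p1)
  [→I]  ⊢ (p2 → p2)
    [Ax] p2 ⊢ p2

Result: YES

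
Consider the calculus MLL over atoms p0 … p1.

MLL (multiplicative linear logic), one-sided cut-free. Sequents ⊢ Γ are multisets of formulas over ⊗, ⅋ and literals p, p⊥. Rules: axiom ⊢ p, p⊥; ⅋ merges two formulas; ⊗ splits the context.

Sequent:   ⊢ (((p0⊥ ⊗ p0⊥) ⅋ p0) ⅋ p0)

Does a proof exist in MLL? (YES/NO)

Proof tree:
[⅋]  ⊢ (((p0⊥ ⊗ p0⊥) ⅋ p0) ⅋ p0)
  [⅋]  ⊢ p0, ((p0⊥ ⊗ p0⊥) ⅋ p0)
    [⊗]  ⊢ p0, p0, (p0⊥ ⊗ p0⊥)
      [Ax]  ⊢ p0, p0⊥
      [Ax]  ⊢ p0, p0⊥

Result: YES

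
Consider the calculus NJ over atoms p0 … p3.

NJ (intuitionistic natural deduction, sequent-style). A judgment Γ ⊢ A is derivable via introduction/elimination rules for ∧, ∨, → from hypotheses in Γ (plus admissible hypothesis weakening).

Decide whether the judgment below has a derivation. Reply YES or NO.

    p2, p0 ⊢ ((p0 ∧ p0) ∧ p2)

Derivation (root first):
[∧I] p2, p0 ⊢ ((p0 ∧ p0) ∧ p2)
  [∧I] p0 ⊢ (p0 ∧ p0)
    [Ax] p0 ⊢ p0
    [Ax] p0 ⊢ p0
  [Ax] p2 ⊢ p2

Result: YES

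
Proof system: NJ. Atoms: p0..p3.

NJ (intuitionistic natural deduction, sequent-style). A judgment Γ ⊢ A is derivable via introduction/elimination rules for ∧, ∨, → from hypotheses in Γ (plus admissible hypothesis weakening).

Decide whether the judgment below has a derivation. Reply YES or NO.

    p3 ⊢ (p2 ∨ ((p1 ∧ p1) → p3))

Derivation (root first):
[∨I₂] p3 ⊢ (p2 ∨ ((p1 ∧ p1) → p3))
  [→I] p3 ⊢ ((p1 ∧ p1) → p3)
    [Wk] p3, (p1 ∧ p1) ⊢ p3
      [Ax] p3 ⊢ p3

Result: YES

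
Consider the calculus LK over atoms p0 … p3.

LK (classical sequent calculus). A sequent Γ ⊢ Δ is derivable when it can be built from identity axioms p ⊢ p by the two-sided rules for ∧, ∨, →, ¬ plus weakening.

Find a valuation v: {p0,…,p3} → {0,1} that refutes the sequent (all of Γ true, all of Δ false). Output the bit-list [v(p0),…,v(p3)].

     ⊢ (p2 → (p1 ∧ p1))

Search for a countermodel by truth-table:
  v=0000: Γ:[] Δ:[(p2 → (p1 ∧ p1))=T] refutes=False
  v=0001: Γ:[] Δ:[(p2 → (p1 ∧ p1))=T] refutes=False
  v=0010: Γ:[] Δ:[(p2 → (p1 ∧ p1))=F] refutes=True  ← countermodel

Result: [0, 0, 1, 0]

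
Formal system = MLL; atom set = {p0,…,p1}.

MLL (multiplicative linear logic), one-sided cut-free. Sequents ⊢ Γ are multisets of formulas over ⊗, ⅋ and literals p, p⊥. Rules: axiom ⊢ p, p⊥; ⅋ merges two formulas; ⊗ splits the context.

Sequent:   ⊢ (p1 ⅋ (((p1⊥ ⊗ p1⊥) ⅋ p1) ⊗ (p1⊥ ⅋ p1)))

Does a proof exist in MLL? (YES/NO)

Proof tree:
[⅋]  ⊢ (p1 ⅋ (((p1⊥ ⊗ p1⊥) ⅋ p1) ⊗ (p1⊥ ⅋ p1)))
  [⊗]  ⊢ p1, (((p1⊥ ⊗ p1⊥) ⅋ p1) ⊗ (p1⊥ ⅋ p1))
    [⅋]  ⊢ p1, ((p1⊥ ⊗ p1⊥) ⅋ p1)
      [⊗]  ⊢ p1, p1, (p1⊥ ⊗ p1⊥)
        [Ax]  ⊢ p1, p1⊥
        [Ax]  ⊢ p1, p1⊥
    [⅋]  ⊢ (p1⊥ ⅋ p1)
      [Ax]  ⊢ p1, p1⊥

Result: YES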